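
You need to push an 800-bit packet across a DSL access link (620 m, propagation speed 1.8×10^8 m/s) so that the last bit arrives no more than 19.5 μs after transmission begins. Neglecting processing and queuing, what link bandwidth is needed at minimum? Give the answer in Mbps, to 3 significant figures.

Propagation delay = 620 / 180000000 = 3.44444 μs.
Transmission budget = 19.5 − 3.44444 = 16.0556 μs.
R ≥ L / t_tx = 800 bits / 1.60556e-05 s = 49.8 Mbps.

49.8 Mbps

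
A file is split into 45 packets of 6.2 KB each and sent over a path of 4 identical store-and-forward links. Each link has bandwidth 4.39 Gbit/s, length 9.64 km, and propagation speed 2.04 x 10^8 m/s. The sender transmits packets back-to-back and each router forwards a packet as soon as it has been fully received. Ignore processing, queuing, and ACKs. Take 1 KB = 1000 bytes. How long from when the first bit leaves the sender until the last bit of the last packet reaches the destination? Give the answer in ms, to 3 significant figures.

0.731 ms

Per-hop transmission t_tx = L/R = 49600/4390000000 = 0.0112984 ms.
Per-hop propagation t_prop = 9640/204000000 = 0.0472549 ms.
Pipeline fill: first packet needs 4·t_tx to clear all hops; remaining 44 packets each add one t_tx.
Total = (4+45-1)·t_tx + 4·t_prop = 48·0.0112984 + 4·0.0472549 = 0.731 ms.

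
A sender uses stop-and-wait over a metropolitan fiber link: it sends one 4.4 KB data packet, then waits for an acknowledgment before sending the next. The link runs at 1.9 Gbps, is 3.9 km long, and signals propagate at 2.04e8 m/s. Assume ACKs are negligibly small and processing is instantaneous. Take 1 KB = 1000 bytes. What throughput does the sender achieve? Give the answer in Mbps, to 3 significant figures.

620 Mbps

t_tx = L/R = 35200/1900000000 = 1.85263e-05 s.
t_prop = 3900/204000000 = 1.91176e-05 s; RTT = 3.82353e-05 s.
Cycle = t_tx + RTT = 5.67616e-05 s.
Throughput = L / cycle = 35200 / 5.67616e-05 = 620 Mbps.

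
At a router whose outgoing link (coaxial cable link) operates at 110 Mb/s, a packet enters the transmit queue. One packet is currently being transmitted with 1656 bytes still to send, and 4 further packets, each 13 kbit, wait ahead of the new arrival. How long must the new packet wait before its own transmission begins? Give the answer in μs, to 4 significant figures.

593.2 μs

Each queued packet: L/R = 13000/110000000 = 118.182 μs.
4 queued → 472.727 μs.
Plus remaining 13248 bits of current packet: 120.436 μs.
Queuing delay = 593.2 μs.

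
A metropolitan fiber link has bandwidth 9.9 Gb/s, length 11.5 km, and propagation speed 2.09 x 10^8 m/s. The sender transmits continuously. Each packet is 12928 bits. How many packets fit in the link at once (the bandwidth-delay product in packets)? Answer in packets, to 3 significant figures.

42.1 packets

Propagation delay = 11500 / 209000000 = 5.50239e-05 s.
BDP = R × t_prop = 9900000000 × 5.50239e-05 = 544737 bits.
In packets of 12928 bits: 42.1 packets.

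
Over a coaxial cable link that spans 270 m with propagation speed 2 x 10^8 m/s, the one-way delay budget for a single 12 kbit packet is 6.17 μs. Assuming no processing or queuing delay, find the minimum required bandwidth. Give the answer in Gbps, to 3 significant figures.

Propagation delay = 270 / 200000000 = 1.35 μs.
Transmission budget = 6.17 − 1.35 = 4.82 μs.
R ≥ L / t_tx = 12000 bits / 4.82e-06 s = 2.49 Gbps.

2.49 Gbps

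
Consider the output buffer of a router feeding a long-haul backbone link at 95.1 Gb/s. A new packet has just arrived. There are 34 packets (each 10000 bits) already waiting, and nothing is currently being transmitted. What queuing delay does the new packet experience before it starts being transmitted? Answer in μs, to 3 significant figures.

Each queued packet: L/R = 10000/95100000000 = 0.105152 μs.
34 queued → 3.57518 μs.
Queuing delay = 3.58 μs.

3.58 μs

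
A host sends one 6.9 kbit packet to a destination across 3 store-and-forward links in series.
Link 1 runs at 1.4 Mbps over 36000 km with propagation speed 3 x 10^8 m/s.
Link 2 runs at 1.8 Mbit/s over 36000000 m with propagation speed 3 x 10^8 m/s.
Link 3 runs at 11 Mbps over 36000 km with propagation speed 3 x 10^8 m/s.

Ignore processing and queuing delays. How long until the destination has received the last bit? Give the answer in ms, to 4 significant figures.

369.4 ms

L = 6900 bits.
Transmission delays (L/R per hop): 4.92857, 3.83333, 0.627273 ms; sum = 9.38918 ms.
Propagation delays (d/s per hop): 120, 120, 120 ms; sum = 360 ms.
End-to-end = 369.4 ms.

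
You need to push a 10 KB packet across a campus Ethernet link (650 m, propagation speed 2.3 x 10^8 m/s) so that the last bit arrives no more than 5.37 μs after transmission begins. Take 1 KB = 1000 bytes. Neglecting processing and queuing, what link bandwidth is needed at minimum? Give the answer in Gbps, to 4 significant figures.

31.45 Gbps

L = 80000 bits.
Propagation delay = 650 / 2.3e+08 = 2.82609 μs.
Transmission budget = 5.37 − 2.82609 = 2.54391 μs.
R ≥ L / t_tx = 80000 bits / 2.54391e-06 s = 31.45 Gbps.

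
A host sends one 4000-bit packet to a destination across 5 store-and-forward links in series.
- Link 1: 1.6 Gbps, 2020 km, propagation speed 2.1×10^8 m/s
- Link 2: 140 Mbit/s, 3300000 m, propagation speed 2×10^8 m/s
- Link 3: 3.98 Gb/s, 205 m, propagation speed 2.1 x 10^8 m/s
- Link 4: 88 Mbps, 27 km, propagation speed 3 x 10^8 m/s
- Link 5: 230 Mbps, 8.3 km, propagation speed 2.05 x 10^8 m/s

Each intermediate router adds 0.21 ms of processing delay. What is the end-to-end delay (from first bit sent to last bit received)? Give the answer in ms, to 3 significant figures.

Transmission delays (L/R per hop): 0.0025, 0.0285714, 0.00100503, 0.0454545, 0.0173913 ms; sum = 0.0949223 ms.
Propagation delays (d/s per hop): 9.61905, 16.5, 0.00097619, 0.09, 0.0404878 ms; sum = 26.2505 ms.
Processing at 4 router(s): 4 × 0.21 ms = 0.84 ms.
End-to-end = 27.2 ms.

27.2 ms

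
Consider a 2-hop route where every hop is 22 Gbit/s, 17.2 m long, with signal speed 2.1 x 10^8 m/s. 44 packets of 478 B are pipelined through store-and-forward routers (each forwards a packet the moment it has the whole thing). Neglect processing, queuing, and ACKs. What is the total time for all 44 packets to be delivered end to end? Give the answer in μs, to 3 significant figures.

Per-hop transmission t_tx = L/R = 3824/22000000000 = 0.173818 μs.
Per-hop propagation t_prop = 17.2/210000000 = 0.0819048 μs.
Pipeline fill: first packet needs 2·t_tx to clear all hops; remaining 43 packets each add one t_tx.
Total = (2+44-1)·t_tx + 2·t_prop = 45·0.173818 + 2·0.0819048 = 7.99 μs.

7.99 μs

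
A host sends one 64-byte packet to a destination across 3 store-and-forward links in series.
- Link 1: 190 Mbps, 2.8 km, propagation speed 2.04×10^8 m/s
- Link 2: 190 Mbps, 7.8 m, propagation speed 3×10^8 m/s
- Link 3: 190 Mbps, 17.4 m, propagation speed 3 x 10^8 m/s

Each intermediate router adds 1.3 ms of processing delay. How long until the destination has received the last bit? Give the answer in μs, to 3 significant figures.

2620 μs

L = 64 × 8 = 512 bits.
Transmission delay per hop = L/R = 512/190000000 = 2.69474 μs; 3 hops → 8.08421 μs.
Propagation delays (d/s per hop): 13.7255, 0.026, 0.058 μs; sum = 13.8095 μs.
Processing at 2 router(s): 2 × 1.3 ms = 2600 μs.
End-to-end = 2620 μs.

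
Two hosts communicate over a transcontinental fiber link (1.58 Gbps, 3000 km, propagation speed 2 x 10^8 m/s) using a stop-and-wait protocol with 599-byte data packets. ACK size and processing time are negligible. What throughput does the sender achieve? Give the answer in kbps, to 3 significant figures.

160 kbps

t_tx = L/R = 4792/1580000000 = 3.03291e-06 s.
t_prop = 3000000/200000000 = 0.015 s; RTT = 0.03 s.
Cycle = t_tx + RTT = 0.030003 s.
Throughput = L / cycle = 4792 / 0.030003 = 160 kbps.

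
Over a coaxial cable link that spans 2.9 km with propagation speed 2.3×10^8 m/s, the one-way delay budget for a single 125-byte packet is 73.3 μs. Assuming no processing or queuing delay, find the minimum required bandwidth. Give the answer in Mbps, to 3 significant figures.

16.5 Mbps

L = 1000 bits.
Propagation delay = 2900 / 2.3e+08 = 12.6087 μs.
Transmission budget = 73.3 − 12.6087 = 60.6913 μs.
R ≥ L / t_tx = 1000 bits / 6.06913e-05 s = 16.5 Mbps.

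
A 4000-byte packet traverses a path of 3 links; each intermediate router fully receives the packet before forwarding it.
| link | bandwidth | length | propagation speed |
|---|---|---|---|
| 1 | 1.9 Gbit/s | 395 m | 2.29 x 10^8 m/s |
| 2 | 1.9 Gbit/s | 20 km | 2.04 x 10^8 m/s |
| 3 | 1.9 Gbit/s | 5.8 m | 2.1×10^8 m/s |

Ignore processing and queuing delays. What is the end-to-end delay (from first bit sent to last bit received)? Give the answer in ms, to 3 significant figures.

0.150 ms

L = 4000 × 8 = 32000 bits.
Transmission delay per hop = L/R = 32000/1900000000 = 0.0168421 ms; 3 hops → 0.0505263 ms.
Propagation delays (d/s per hop): 0.00172489, 0.0980392, 2.7619e-05 ms; sum = 0.0997917 ms.
End-to-end = 0.150 ms.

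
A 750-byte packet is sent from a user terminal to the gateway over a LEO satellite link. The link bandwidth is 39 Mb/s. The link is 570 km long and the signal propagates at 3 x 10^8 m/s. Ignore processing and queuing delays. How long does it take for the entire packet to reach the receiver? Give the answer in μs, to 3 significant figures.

2050 μs

L = 750 × 8 = 6000 bits.
Transmission delay = L/R = 6000 / 39000000 = 153.846 μs.
Propagation delay = d/s = 570000 m / 300000000 m/s = 1900 μs.
Total = 2050 μs.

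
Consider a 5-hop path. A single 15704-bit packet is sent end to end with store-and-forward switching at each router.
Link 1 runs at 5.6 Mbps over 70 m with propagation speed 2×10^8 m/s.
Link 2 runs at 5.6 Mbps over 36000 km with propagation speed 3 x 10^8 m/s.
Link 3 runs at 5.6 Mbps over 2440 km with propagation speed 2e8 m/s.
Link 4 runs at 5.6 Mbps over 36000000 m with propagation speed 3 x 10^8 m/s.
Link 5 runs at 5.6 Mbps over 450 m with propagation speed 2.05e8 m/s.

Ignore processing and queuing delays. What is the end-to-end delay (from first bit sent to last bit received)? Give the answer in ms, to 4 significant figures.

Transmission delay per hop = L/R = 15704/5600000 = 2.80429 ms; 5 hops → 14.0214 ms.
Propagation delays (d/s per hop): 0.00035, 120, 12.2, 120, 0.00219512 ms; sum = 252.203 ms.
End-to-end = 266.2 ms.

266.2 ms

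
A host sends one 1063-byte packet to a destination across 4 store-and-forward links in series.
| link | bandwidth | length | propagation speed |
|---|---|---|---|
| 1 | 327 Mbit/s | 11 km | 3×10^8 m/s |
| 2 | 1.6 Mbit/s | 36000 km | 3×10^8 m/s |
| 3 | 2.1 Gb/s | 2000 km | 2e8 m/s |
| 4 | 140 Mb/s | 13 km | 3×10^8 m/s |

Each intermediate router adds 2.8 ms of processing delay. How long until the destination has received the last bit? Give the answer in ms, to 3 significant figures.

L = 1063 × 8 = 8504 bits.
Transmission delays (L/R per hop): 0.0260061, 5.315, 0.00404952, 0.0607429 ms; sum = 5.4058 ms.
Propagation delays (d/s per hop): 0.0366667, 120, 10, 0.0433333 ms; sum = 130.08 ms.
Processing at 3 router(s): 3 × 2.8 ms = 8.4 ms.
End-to-end = 144 ms.

144 ms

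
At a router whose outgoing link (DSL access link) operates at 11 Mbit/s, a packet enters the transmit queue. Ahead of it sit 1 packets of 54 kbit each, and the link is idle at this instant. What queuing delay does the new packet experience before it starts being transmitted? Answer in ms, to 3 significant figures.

Each queued packet: L/R = 54000/11000000 = 4.90909 ms.
1 queued → 4.90909 ms.
Queuing delay = 4.91 ms.

4.91 ms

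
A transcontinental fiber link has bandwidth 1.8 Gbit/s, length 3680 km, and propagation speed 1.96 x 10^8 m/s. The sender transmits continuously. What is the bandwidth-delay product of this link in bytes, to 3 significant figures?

Propagation delay = 3680000 / 196000000 = 0.0187755 s.
BDP = R × t_prop = 1800000000 × 0.0187755 = 33795900 bits.
In bytes: 33795900/8 = 4220000 bytes.

4220000 bytes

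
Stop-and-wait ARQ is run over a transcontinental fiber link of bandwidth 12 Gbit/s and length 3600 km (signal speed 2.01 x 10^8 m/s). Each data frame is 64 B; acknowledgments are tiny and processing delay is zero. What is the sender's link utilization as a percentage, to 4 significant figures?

t_tx = L/R = 512/12000000000 = 4.26667e-08 s.
t_prop = 3600000/2.01e+08 = 0.0179104 s; RTT = 0.0358209 s.
Cycle = t_tx + RTT = 0.0358209 s.
Utilization = t_tx / cycle = 4.26667e-08/0.0358209 = 0.0001191 %.

0.0001191 %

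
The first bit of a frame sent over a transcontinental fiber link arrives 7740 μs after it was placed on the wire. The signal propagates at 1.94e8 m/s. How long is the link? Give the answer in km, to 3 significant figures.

1500 km

d = s × t_prop = 194000000 × 0.00774 = 1500 km.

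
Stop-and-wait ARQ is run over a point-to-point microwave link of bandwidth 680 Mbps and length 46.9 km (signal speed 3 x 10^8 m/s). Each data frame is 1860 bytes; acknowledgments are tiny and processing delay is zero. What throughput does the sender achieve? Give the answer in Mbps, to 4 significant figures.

44.48 Mbps

t_tx = L/R = 14880/680000000 = 2.18824e-05 s.
t_prop = 46900/300000000 = 0.000156333 s; RTT = 0.000312667 s.
Cycle = t_tx + RTT = 0.000334549 s.
Throughput = L / cycle = 14880 / 0.000334549 = 44.48 Mbps.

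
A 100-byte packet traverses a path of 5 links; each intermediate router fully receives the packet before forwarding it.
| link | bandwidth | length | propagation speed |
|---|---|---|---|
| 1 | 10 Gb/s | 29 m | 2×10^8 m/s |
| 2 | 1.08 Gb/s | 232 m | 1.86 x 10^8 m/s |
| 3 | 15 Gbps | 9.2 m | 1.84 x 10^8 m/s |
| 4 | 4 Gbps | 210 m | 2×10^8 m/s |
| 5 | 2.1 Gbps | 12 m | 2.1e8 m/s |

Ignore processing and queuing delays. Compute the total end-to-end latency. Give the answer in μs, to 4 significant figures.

L = 100 × 8 = 800 bits.
Transmission delays (L/R per hop): 0.08, 0.740741, 0.0533333, 0.2, 0.380952 μs; sum = 1.45503 μs.
Propagation delays (d/s per hop): 0.145, 1.24731, 0.05, 1.05, 0.0571429 μs; sum = 2.54945 μs.
End-to-end = 4.004 μs.

4.004 μs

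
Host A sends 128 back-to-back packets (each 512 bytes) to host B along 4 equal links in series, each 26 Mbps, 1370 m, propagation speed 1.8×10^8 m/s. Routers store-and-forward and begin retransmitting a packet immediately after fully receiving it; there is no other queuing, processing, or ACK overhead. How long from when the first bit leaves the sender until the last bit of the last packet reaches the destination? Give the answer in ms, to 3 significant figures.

Per-hop transmission t_tx = L/R = 4096/26000000 = 0.157538 ms.
Per-hop propagation t_prop = 1370/180000000 = 0.00761111 ms.
Pipeline fill: first packet needs 4·t_tx to clear all hops; remaining 127 packets each add one t_tx.
Total = (4+128-1)·t_tx + 4·t_prop = 131·0.157538 + 4·0.00761111 = 20.7 ms.

20.7 ms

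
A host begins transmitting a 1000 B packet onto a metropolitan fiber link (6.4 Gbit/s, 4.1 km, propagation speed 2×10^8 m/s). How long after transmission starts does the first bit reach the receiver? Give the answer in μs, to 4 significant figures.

20.50 μs

First bit experiences only propagation delay: d/s = 4100/200000000 = 20.50 μs.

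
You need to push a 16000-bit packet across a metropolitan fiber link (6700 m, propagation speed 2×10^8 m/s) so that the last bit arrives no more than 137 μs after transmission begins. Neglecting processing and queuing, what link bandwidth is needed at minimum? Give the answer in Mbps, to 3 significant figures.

Propagation delay = 6700 / 200000000 = 33.5 μs.
Transmission budget = 137 − 33.5 = 103.5 μs.
R ≥ L / t_tx = 16000 bits / 0.0001035 s = 155 Mbps.

155 Mbps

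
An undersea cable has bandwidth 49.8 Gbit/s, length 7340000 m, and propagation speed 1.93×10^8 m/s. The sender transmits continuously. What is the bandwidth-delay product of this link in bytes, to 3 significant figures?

237000000 bytes

Propagation delay = 7340000 / 193000000 = 0.0380311 s.
BDP = R × t_prop = 49800000000 × 0.0380311 = 1893950000 bits.
In bytes: 1893950000/8 = 237000000 bytes.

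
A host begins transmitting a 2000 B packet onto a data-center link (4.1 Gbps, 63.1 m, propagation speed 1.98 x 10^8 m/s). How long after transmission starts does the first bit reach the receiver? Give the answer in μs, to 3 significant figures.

First bit experiences only propagation delay: d/s = 63.1/198000000 = 0.319 μs.

0.319 μs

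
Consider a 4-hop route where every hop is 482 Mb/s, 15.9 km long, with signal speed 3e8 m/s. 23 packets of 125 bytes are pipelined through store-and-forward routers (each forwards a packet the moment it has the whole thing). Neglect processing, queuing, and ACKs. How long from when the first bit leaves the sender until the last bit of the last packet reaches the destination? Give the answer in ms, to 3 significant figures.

0.266 ms

Per-hop transmission t_tx = L/R = 1000/482000000 = 0.00207469 ms.
Per-hop propagation t_prop = 15900/300000000 = 0.053 ms.
Pipeline fill: first packet needs 4·t_tx to clear all hops; remaining 22 packets each add one t_tx.
Total = (4+23-1)·t_tx + 4·t_prop = 26·0.00207469 + 4·0.053 = 0.266 ms.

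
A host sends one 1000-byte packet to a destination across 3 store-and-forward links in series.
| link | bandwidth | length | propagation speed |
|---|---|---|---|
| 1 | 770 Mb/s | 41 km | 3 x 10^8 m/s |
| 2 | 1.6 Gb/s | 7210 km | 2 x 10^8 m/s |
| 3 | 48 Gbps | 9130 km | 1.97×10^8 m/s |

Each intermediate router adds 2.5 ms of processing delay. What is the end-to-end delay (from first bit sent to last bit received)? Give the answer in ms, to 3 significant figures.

87.5 ms

L = 1000 × 8 = 8000 bits.
Transmission delays (L/R per hop): 0.0103896, 0.005, 0.000166667 ms; sum = 0.0155563 ms.
Propagation delays (d/s per hop): 0.136667, 36.05, 46.3452 ms; sum = 82.5318 ms.
Processing at 2 router(s): 2 × 2.5 ms = 5 ms.
End-to-end = 87.5 ms.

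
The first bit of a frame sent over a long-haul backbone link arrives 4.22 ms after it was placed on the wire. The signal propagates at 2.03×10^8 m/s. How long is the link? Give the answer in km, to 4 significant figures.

d = s × t_prop = 2.03e+08 × 0.00422 = 856.7 km.

856.7 km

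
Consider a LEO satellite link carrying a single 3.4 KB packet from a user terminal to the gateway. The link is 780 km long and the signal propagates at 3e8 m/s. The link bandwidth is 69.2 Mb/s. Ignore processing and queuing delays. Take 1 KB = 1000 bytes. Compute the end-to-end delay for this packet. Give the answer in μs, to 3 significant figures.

2990 μs

L = 27200 bits.
Transmission delay = L/R = 27200 / 69200000 = 393.064 μs.
Propagation delay = d/s = 780000 m / 300000000 m/s = 2600 μs.
Total = 2990 μs.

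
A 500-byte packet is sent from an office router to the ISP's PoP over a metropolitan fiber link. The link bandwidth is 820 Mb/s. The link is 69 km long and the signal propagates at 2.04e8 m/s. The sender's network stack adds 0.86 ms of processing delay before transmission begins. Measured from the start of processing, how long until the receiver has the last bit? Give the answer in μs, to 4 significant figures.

1203 μs

L = 500 × 8 = 4000 bits.
Transmission delay = L/R = 4000 / 820000000 = 4.87805 μs.
Propagation delay = d/s = 69000 m / 204000000 m/s = 338.235 μs.
Plus processing delay 0.86 ms = 860 μs.
Total = 1203 μs.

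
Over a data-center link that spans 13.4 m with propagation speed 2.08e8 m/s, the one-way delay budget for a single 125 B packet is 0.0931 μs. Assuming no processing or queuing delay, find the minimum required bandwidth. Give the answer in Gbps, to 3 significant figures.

34.9 Gbps

L = 1000 bits.
Propagation delay = 13.4 / 208000000 = 0.0644231 μs.
Transmission budget = 0.0931 − 0.0644231 = 0.0286769 μs.
R ≥ L / t_tx = 1000 bits / 2.86769e-08 s = 34.9 Gbps.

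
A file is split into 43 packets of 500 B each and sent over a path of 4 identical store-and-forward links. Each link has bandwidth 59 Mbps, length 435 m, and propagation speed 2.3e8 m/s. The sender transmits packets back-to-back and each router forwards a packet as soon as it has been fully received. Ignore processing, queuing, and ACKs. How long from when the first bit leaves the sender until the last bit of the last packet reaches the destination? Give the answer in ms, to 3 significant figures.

3.13 ms

Per-hop transmission t_tx = L/R = 4000/59000000 = 0.0677966 ms.
Per-hop propagation t_prop = 435/2.3e+08 = 0.0018913 ms.
Pipeline fill: first packet needs 4·t_tx to clear all hops; remaining 42 packets each add one t_tx.
Total = (4+43-1)·t_tx + 4·t_prop = 46·0.0677966 + 4·0.0018913 = 3.13 ms.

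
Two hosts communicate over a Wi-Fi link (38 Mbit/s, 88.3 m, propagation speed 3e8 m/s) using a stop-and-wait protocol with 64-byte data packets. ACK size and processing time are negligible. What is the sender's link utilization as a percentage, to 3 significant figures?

t_tx = L/R = 512/38000000 = 1.34737e-05 s.
t_prop = 88.3/300000000 = 2.94333e-07 s; RTT = 5.88667e-07 s.
Cycle = t_tx + RTT = 1.40624e-05 s.
Utilization = t_tx / cycle = 1.34737e-05/1.40624e-05 = 95.8 %.

95.8 %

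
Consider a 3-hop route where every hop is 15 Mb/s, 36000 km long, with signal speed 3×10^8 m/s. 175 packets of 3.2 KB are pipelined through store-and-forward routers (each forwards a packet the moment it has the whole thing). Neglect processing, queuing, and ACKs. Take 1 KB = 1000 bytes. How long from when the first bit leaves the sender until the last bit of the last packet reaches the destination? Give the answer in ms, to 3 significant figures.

662 ms

Per-hop transmission t_tx = L/R = 25600/15000000 = 1.70667 ms.
Per-hop propagation t_prop = 36000000/300000000 = 120 ms.
Pipeline fill: first packet needs 3·t_tx to clear all hops; remaining 174 packets each add one t_tx.
Total = (3+175-1)·t_tx + 3·t_prop = 177·1.70667 + 3·120 = 662 ms.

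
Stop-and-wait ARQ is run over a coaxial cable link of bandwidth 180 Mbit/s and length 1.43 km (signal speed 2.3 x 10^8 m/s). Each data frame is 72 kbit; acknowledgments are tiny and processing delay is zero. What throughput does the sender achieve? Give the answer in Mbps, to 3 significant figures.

t_tx = L/R = 72000/180000000 = 0.0004 s.
t_prop = 1430/2.3e+08 = 6.21739e-06 s; RTT = 1.24348e-05 s.
Cycle = t_tx + RTT = 0.000412435 s.
Throughput = L / cycle = 72000 / 0.000412435 = 175 Mbps.

175 Mbps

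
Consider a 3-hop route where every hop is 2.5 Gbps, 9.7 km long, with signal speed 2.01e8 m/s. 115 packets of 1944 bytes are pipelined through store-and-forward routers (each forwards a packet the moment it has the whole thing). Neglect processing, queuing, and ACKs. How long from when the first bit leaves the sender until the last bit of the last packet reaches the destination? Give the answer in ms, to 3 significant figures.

Per-hop transmission t_tx = L/R = 15552/2500000000 = 0.0062208 ms.
Per-hop propagation t_prop = 9700/2.01e+08 = 0.0482587 ms.
Pipeline fill: first packet needs 3·t_tx to clear all hops; remaining 114 packets each add one t_tx.
Total = (3+115-1)·t_tx + 3·t_prop = 117·0.0062208 + 3·0.0482587 = 0.873 ms.

0.873 ms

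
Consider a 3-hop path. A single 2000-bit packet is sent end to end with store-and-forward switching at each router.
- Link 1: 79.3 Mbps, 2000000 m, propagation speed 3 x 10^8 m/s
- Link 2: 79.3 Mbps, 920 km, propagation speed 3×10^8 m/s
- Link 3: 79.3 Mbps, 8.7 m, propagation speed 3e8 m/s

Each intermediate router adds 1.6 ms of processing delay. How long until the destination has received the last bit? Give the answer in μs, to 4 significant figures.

Transmission delay per hop = L/R = 2000/79300000 = 25.2207 μs; 3 hops → 75.662 μs.
Propagation delays (d/s per hop): 6666.67, 3066.67, 0.029 μs; sum = 9733.36 μs.
Processing at 2 router(s): 2 × 1.6 ms = 3200 μs.
End-to-end = 13010 μs.

13010 μs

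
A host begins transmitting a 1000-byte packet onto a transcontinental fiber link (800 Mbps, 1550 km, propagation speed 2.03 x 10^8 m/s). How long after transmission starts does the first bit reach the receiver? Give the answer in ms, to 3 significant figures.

7.64 ms

First bit experiences only propagation delay: d/s = 1550000/2.03e+08 = 7.64 ms.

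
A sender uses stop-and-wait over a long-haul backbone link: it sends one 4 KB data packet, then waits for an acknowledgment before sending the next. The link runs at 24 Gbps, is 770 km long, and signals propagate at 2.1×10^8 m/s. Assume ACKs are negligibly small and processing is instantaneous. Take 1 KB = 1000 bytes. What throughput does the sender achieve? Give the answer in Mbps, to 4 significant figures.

4.363 Mbps

t_tx = L/R = 32000/24000000000 = 1.33333e-06 s.
t_prop = 770000/210000000 = 0.00366667 s; RTT = 0.00733333 s.
Cycle = t_tx + RTT = 0.00733467 s.
Throughput = L / cycle = 32000 / 0.00733467 = 4.363 Mbps.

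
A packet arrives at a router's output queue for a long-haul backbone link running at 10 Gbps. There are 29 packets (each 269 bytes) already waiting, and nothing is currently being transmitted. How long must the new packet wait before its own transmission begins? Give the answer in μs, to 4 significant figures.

6.241 μs

Each queued packet: L/R = 2152/10000000000 = 0.2152 μs.
29 queued → 6.2408 μs.
Queuing delay = 6.241 μs.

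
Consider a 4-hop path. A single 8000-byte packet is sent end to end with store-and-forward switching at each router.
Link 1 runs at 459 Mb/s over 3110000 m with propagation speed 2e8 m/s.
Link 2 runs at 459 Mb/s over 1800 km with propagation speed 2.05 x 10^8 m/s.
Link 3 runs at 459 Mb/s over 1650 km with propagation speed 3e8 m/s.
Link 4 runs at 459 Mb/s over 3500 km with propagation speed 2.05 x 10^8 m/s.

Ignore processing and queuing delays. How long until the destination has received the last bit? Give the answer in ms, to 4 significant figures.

L = 8000 × 8 = 64000 bits.
Transmission delay per hop = L/R = 64000/459000000 = 0.139434 ms; 4 hops → 0.557734 ms.
Propagation delays (d/s per hop): 15.55, 8.78049, 5.5, 17.0732 ms; sum = 46.9037 ms.
End-to-end = 47.46 ms.

47.46 ms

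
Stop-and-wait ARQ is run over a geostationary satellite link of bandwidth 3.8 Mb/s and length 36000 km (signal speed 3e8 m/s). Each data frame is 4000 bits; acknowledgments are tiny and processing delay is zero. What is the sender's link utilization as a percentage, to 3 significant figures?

0.437 %

t_tx = L/R = 4000/3800000 = 0.00105263 s.
t_prop = 36000000/300000000 = 0.12 s; RTT = 0.24 s.
Cycle = t_tx + RTT = 0.241053 s.
Utilization = t_tx / cycle = 0.00105263/0.241053 = 0.437 %.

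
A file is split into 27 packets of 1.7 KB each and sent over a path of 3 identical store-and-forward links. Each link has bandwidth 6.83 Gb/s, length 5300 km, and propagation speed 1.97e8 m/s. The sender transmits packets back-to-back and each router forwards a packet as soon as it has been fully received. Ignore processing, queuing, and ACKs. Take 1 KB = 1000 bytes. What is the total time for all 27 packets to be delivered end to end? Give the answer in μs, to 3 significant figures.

80800 μs

Per-hop transmission t_tx = L/R = 13600/6830000000 = 1.99122 μs.
Per-hop propagation t_prop = 5300000/197000000 = 26903.6 μs.
Pipeline fill: first packet needs 3·t_tx to clear all hops; remaining 26 packets each add one t_tx.
Total = (3+27-1)·t_tx + 3·t_prop = 29·1.99122 + 3·26903.6 = 80800 μs.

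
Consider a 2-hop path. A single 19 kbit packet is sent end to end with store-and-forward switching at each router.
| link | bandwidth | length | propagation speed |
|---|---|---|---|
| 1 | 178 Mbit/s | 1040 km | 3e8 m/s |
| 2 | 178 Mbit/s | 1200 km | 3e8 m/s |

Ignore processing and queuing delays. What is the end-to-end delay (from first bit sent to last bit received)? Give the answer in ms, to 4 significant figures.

7.680 ms

L = 19000 bits.
Transmission delay per hop = L/R = 19000/178000000 = 0.106742 ms; 2 hops → 0.213483 ms.
Propagation delays (d/s per hop): 3.46667, 4 ms; sum = 7.46667 ms.
End-to-end = 7.680 ms.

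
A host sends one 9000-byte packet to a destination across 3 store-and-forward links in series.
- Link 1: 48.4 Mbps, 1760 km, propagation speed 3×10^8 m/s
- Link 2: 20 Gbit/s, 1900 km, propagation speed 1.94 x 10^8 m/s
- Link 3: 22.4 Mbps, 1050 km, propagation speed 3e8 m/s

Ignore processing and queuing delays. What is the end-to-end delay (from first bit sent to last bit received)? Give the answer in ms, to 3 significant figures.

23.9 ms

L = 9000 × 8 = 72000 bits.
Transmission delays (L/R per hop): 1.4876, 0.0036, 3.21429 ms; sum = 4.70549 ms.
Propagation delays (d/s per hop): 5.86667, 9.79381, 3.5 ms; sum = 19.1605 ms.
End-to-end = 23.9 ms.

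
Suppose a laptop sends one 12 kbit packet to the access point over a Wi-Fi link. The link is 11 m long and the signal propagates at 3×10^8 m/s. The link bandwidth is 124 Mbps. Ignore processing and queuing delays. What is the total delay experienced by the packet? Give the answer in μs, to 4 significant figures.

96.81 μs

L = 12000 bits.
Transmission delay = L/R = 12000 / 124000000 = 96.7742 μs.
Propagation delay = d/s = 11 m / 300000000 m/s = 0.0366667 μs.
Total = 96.81 μs.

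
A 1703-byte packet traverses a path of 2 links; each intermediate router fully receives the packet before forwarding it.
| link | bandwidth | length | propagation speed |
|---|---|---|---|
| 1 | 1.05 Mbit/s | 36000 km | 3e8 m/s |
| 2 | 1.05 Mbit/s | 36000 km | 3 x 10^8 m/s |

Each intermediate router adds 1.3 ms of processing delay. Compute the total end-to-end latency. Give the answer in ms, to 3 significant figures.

267 ms

L = 1703 × 8 = 13624 bits.
Transmission delay per hop = L/R = 13624/1050000 = 12.9752 ms; 2 hops → 25.9505 ms.
Propagation delays (d/s per hop): 120, 120 ms; sum = 240 ms.
Processing at 1 router(s): 1 × 1.3 ms = 1.3 ms.
End-to-end = 267 ms.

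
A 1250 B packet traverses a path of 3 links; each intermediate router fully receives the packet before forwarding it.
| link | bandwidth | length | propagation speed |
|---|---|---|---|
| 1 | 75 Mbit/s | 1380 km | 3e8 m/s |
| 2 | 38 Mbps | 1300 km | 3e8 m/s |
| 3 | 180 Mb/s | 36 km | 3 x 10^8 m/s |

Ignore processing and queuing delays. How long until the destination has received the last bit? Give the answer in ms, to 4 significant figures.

L = 1250 × 8 = 10000 bits.
Transmission delays (L/R per hop): 0.133333, 0.263158, 0.0555556 ms; sum = 0.452047 ms.
Propagation delays (d/s per hop): 4.6, 4.33333, 0.12 ms; sum = 9.05333 ms.
End-to-end = 9.505 ms.

9.505 ms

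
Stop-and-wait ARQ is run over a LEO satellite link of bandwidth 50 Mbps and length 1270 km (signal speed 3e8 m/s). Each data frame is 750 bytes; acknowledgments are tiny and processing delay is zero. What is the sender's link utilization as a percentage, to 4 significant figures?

t_tx = L/R = 6000/50000000 = 0.00012 s.
t_prop = 1270000/300000000 = 0.00423333 s; RTT = 0.00846667 s.
Cycle = t_tx + RTT = 0.00858667 s.
Utilization = t_tx / cycle = 0.00012/0.00858667 = 1.398 %.

1.398 %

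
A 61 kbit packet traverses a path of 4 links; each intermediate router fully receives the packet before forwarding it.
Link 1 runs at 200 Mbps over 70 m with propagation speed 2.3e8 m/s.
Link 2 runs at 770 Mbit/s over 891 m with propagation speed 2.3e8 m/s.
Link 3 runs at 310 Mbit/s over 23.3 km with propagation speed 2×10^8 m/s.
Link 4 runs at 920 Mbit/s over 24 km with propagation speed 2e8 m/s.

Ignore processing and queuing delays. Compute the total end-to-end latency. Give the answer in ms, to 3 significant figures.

L = 61000 bits.
Transmission delays (L/R per hop): 0.305, 0.0792208, 0.196774, 0.0663043 ms; sum = 0.647299 ms.
Propagation delays (d/s per hop): 0.000304348, 0.00387391, 0.1165, 0.12 ms; sum = 0.240678 ms.
End-to-end = 0.888 ms.

0.888 ms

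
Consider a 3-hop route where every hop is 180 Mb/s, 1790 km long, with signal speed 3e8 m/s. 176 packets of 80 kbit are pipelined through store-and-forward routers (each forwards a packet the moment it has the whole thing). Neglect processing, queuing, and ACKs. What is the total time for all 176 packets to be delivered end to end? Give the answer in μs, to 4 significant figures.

97010 μs

Per-hop transmission t_tx = L/R = 80000/180000000 = 444.444 μs.
Per-hop propagation t_prop = 1790000/300000000 = 5966.67 μs.
Pipeline fill: first packet needs 3·t_tx to clear all hops; remaining 175 packets each add one t_tx.
Total = (3+176-1)·t_tx + 3·t_prop = 178·444.444 + 3·5966.67 = 97010 μs.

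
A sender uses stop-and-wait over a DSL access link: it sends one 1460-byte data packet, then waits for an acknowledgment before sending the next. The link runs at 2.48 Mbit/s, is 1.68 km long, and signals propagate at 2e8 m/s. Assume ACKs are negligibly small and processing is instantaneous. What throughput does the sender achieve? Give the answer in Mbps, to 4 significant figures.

t_tx = L/R = 11680/2480000 = 0.00470968 s.
t_prop = 1680/200000000 = 8.4e-06 s; RTT = 1.68e-05 s.
Cycle = t_tx + RTT = 0.00472648 s.
Throughput = L / cycle = 11680 / 0.00472648 = 2.471 Mbps.

2.471 Mbps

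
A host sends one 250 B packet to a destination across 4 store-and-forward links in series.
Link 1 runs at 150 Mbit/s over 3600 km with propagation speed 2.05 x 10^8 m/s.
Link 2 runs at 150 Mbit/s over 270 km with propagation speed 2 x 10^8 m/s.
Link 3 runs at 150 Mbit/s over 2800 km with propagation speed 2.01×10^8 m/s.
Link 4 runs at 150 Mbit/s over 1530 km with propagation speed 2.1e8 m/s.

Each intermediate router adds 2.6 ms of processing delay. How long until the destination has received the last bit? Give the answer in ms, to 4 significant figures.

47.98 ms

L = 250 × 8 = 2000 bits.
Transmission delay per hop = L/R = 2000/150000000 = 0.0133333 ms; 4 hops → 0.0533333 ms.
Propagation delays (d/s per hop): 17.561, 1.35, 13.9303, 7.28571 ms; sum = 40.127 ms.
Processing at 3 router(s): 3 × 2.6 ms = 7.8 ms.
End-to-end = 47.98 ms.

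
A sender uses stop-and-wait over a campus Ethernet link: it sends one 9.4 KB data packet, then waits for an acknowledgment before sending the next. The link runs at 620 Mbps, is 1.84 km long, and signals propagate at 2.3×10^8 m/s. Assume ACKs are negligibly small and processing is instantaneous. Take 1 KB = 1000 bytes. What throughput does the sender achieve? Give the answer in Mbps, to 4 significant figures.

t_tx = L/R = 75200/620000000 = 0.00012129 s.
t_prop = 1840/2.3e+08 = 8e-06 s; RTT = 1.6e-05 s.
Cycle = t_tx + RTT = 0.00013729 s.
Throughput = L / cycle = 75200 / 0.00013729 = 547.7 Mbps.

547.7 Mbps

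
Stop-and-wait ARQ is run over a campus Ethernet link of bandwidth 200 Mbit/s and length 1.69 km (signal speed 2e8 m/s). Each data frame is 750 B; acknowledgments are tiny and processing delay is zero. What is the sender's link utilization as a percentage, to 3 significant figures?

64.0 %

t_tx = L/R = 6000/200000000 = 3e-05 s.
t_prop = 1690/200000000 = 8.45e-06 s; RTT = 1.69e-05 s.
Cycle = t_tx + RTT = 4.69e-05 s.
Utilization = t_tx / cycle = 3e-05/4.69e-05 = 64.0 %.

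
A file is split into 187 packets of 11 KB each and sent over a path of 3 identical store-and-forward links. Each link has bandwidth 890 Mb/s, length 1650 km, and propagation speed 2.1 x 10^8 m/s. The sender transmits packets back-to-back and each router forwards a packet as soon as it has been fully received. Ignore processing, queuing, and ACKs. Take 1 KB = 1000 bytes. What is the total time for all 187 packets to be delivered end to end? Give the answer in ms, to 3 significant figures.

Per-hop transmission t_tx = L/R = 88000/890000000 = 0.0988764 ms.
Per-hop propagation t_prop = 1650000/210000000 = 7.85714 ms.
Pipeline fill: first packet needs 3·t_tx to clear all hops; remaining 186 packets each add one t_tx.
Total = (3+187-1)·t_tx + 3·t_prop = 189·0.0988764 + 3·7.85714 = 42.3 ms.

42.3 ms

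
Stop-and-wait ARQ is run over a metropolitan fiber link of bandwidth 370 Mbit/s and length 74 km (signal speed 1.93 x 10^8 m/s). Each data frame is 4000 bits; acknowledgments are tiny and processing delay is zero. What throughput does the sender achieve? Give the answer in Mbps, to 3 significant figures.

t_tx = L/R = 4000/370000000 = 1.08108e-05 s.
t_prop = 74000/193000000 = 0.00038342 s; RTT = 0.000766839 s.
Cycle = t_tx + RTT = 0.00077765 s.
Throughput = L / cycle = 4000 / 0.00077765 = 5.14 Mbps.

5.14 Mbps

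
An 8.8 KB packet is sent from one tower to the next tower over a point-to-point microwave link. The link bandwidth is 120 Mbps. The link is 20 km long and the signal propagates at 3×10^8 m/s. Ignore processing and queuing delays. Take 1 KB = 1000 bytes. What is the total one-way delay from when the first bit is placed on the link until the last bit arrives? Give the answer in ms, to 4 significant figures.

L = 70400 bits.
Transmission delay = L/R = 70400 / 120000000 = 0.586667 ms.
Propagation delay = d/s = 20000 m / 300000000 m/s = 0.0666667 ms.
Total = 0.6533 ms.

0.6533 ms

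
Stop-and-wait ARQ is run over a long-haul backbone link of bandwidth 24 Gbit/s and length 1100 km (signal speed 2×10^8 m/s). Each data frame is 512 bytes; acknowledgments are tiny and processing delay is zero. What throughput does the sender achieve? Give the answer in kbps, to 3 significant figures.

t_tx = L/R = 4096/24000000000 = 1.70667e-07 s.
t_prop = 1100000/200000000 = 0.0055 s; RTT = 0.011 s.
Cycle = t_tx + RTT = 0.0110002 s.
Throughput = L / cycle = 4096 / 0.0110002 = 372 kbps.

372 kbps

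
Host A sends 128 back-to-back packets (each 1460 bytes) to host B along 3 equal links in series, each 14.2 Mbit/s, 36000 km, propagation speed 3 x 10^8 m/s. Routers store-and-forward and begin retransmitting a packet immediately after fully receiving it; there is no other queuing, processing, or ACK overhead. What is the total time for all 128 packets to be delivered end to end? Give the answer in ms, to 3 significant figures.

Per-hop transmission t_tx = L/R = 11680/14200000 = 0.822535 ms.
Per-hop propagation t_prop = 36000000/300000000 = 120 ms.
Pipeline fill: first packet needs 3·t_tx to clear all hops; remaining 127 packets each add one t_tx.
Total = (3+128-1)·t_tx + 3·t_prop = 130·0.822535 + 3·120 = 467 ms.

467 ms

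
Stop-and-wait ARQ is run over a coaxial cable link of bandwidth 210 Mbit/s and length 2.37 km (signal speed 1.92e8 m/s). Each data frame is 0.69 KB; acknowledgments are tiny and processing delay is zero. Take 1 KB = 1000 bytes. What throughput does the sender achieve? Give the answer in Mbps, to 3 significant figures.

t_tx = L/R = 5520/210000000 = 2.62857e-05 s.
t_prop = 2370/192000000 = 1.23438e-05 s; RTT = 2.46875e-05 s.
Cycle = t_tx + RTT = 5.09732e-05 s.
Throughput = L / cycle = 5520 / 5.09732e-05 = 108 Mbps.

108 Mbps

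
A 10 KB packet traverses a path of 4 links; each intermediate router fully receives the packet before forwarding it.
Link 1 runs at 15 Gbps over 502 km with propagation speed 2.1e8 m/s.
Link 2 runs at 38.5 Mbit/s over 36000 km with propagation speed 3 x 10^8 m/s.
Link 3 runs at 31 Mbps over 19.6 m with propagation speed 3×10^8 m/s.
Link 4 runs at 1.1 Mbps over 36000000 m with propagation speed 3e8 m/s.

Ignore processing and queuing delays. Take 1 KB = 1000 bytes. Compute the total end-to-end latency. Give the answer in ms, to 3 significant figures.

320 ms

L = 80000 bits.
Transmission delays (L/R per hop): 0.00533333, 2.07792, 2.58065, 72.7273 ms; sum = 77.3912 ms.
Propagation delays (d/s per hop): 2.39048, 120, 6.53333e-05, 120 ms; sum = 242.391 ms.
End-to-end = 320 ms.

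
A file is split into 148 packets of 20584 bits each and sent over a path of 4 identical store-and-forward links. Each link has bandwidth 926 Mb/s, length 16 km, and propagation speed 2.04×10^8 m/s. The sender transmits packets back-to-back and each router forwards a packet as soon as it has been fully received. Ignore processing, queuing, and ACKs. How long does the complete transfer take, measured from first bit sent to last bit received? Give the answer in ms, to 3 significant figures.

3.67 ms

Per-hop transmission t_tx = L/R = 20584/926000000 = 0.0222289 ms.
Per-hop propagation t_prop = 16000/204000000 = 0.0784314 ms.
Pipeline fill: first packet needs 4·t_tx to clear all hops; remaining 147 packets each add one t_tx.
Total = (4+148-1)·t_tx + 4·t_prop = 151·0.0222289 + 4·0.0784314 = 3.67 ms.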